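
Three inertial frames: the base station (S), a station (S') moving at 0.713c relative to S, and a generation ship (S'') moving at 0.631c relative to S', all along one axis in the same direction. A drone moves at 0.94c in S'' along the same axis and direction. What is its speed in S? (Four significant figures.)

Compose velocities in two stages. Stage 1 (into S'): u₁ = (0.94+0.631)/(1+0.94×0.631) = 0.9861.
Stage 2 (into S): u = (0.9861+0.713)/(1+0.9861×0.713) = 0.99766, so the speed is 0.9977c.

0.9977c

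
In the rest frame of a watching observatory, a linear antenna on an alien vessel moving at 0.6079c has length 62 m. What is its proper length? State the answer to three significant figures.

With β = 0.6079, γ = 1/√(1 − 0.6079²) = 1/√0.63045759 = 1.2594.
Proper length: L₀ = γ·L = 1.2594 × 62 = 78.1 m.

78.1 m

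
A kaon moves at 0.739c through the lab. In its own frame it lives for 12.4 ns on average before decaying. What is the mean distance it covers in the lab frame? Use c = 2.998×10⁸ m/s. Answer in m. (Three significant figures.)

With β = 0.739, γ = 1/√(1 − 0.739²) = 1/√0.453879 = 1.4843.
Lab-frame lifetime: Δt = γτ = 1.4843 × 12.4 ns = 18.405 ns.
Distance: d = vΔt = 0.739 × 2.998×10⁸ m/s × 1.8405×10^-8 s = 4.08 m.

4.08 m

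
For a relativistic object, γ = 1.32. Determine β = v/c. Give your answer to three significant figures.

0.653

β = √(1 − 1/γ²) = √(1 − 1/1.7424) = √0.426079 = 0.653.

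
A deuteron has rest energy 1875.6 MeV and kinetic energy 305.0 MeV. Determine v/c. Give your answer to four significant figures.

0.5101

γ = 1 + K/(mc²) = 1 + 305.0/1875.6 = 1.1626.
β = √(1 − 1/γ²) = √(1 − 0.739843) = √0.260157 = 0.5101.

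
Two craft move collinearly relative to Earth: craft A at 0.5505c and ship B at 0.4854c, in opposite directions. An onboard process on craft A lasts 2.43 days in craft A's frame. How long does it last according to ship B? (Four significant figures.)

4.219 days

Speed of craft A in ship B's frame: u = (v_A + v_B)/(1 + v_A v_B/c²) = (0.5505 + 0.4854)/(1 + 0.5505×0.4854) = 1.0359/1.2672127 = 0.81746; |u| = 0.81746c.
γ for this relative speed: γ = 1/√(1 − 0.668241) = 1.7362.
The clock on craft A records proper time, so ship B measures Δt = γΔτ = 1.7362 × 2.43 = 4.219 days.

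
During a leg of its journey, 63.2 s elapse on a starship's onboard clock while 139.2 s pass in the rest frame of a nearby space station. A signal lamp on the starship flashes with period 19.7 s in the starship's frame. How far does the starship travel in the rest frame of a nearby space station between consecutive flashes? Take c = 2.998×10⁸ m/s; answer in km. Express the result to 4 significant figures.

1.159×10^7 km

γ = Δt/Δτ = 139.2/63.2 = 2.20253.
β = √(1 − 1/γ²) = 0.89099. Lab-frame period = γτ = 2.20253×19.7 s = 43.39 s. Distance = βc × γτ = 0.89099 × 2.998×10⁸ m/s × 43.39 s = 1.1590×10^10 m = 1.159×10^7 km.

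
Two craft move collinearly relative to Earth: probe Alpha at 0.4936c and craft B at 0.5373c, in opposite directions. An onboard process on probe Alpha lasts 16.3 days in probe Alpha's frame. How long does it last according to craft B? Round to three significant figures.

Transform probe Alpha's velocity into craft B's frame: (0.4936 + 0.5373)/(1 + 0.4936·0.5373) = 1.0309/1.26521128, so the relative speed is 0.8148c.
γ for this relative speed: γ = 1/√(1 − 0.663899) = 1.7249.
The clock on probe Alpha records proper time, so craft B measures Δt = γΔτ = 1.7249 × 16.3 = 28.1 days.

28.1 days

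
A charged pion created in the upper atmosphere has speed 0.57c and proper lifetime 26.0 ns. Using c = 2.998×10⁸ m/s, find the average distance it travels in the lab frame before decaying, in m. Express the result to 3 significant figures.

γ = 1/√(1 − β²) = 1/√(1 − 0.3249) = 1/√0.6751 = 1/0.821645 = 1.2171.
Lab-frame lifetime: Δt = γτ = 1.2171 × 26.0 ns = 31.645 ns.
Distance: d = vΔt = 0.57 × 2.998×10⁸ m/s × 3.1645×10^-8 s = 5.41 m.

5.41 m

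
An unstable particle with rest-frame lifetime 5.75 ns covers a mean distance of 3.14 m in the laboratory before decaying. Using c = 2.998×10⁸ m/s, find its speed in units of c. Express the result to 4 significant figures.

0.8766c

d = βγcτ ⇒ βγ = d/(cτ) = 3.140 m / (1.72385 m) = 1.8215.
β = (βγ)/√(1+(βγ)²) = 1.8215/√4.31786 = 0.8766.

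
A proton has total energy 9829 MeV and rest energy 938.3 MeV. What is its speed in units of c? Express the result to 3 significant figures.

γ = E/(mc²) = 9829/938.3 = 10.475.
β = √(1 − 1/γ²) = √(1 − 0.00911364) = √0.99088636 = 0.995.

0.995c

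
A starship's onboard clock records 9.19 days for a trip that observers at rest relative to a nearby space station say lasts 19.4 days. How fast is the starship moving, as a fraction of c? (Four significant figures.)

γ = Δt/Δτ = 19.4/9.19 = 2.111.
β = √(1 − 1/γ²) = √(1 − 0.2244) = √0.7756 = 0.8807.

0.8807c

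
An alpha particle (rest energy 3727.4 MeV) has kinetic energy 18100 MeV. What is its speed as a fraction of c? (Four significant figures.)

0.9853c

γ = 1 + K/(mc²) = 1 + 18100/3727.4 = 5.8559.
β = √(1 − 1/γ²) = √(1 − 0.0291617) = √0.9708383 = 0.9853.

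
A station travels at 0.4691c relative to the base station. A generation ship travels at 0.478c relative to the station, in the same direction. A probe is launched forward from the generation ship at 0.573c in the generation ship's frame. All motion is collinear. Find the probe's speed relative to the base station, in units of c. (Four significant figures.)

Compose velocities in two stages. Stage 1 (into S'): u₁ = (0.573+0.478)/(1+0.573×0.478) = 0.82503.
Stage 2 (into S): u = (0.82503+0.4691)/(1+0.82503×0.4691) = 0.93303, so the speed is 0.9330c.

0.9330c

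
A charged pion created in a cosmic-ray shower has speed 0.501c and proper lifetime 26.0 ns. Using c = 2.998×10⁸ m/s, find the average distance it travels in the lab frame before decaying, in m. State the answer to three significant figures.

4.51 m

With β = 0.501, γ = 1/√(1 − 0.501²) = 1/√0.748999 = 1.1555.
Lab-frame lifetime: Δt = γτ = 1.1555 × 26.0 ns = 30.043 ns.
Distance: d = vΔt = 0.501 × 2.998×10⁸ m/s × 3.0043×10^-8 s = 4.51 m.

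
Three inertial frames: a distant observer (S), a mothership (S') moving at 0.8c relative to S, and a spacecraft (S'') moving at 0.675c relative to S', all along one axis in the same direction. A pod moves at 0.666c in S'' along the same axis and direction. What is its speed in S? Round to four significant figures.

0.9914c

First combine the pod and spacecraft (S''→S'): u₁ = (0.666 + 0.675)/(1 + 0.666×0.675) = 1.341/1.44955 = 0.92511.
Then combine with the mothership (S'→S): u = (0.92511 + 0.8)/(1 + 0.92511×0.8) = 1.72511/1.740088 = 0.99139.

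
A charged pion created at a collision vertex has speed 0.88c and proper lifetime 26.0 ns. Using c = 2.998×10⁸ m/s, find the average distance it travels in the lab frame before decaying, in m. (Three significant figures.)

14.4 m

γ = 1/√(1 − β²) = 1/√(1 − 0.7744) = 1/√0.2256 = 1/0.474974 = 2.1054.
Lab-frame lifetime: Δt = γτ = 2.1054 × 26.0 ns = 54.74 ns.
Distance: d = vΔt = 0.88 × 2.998×10⁸ m/s × 5.4740×10^-8 s = 14.4 m.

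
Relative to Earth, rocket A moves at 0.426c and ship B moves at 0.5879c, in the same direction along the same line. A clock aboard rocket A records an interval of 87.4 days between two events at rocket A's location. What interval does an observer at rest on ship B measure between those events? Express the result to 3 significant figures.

The velocity of rocket A relative to ship B is (0.426 − 0.5879)c / (1 − 0.426×0.5879) = −0.21599c; relative speed 0.21599c.
At |u| = 0.21599c, γ = (1 − 0.0466517)^(−1/2) = 1.0242.
Rocket A's interval is proper; time dilation gives Δt_B = γΔτ = 1.0242 × 87.4 days = 89.5 days.

89.5 days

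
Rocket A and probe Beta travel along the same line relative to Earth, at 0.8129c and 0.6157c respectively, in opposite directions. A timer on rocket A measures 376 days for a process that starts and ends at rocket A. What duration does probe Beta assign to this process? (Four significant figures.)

Transform rocket A's velocity into probe Beta's frame: (0.8129 + 0.6157)/(1 + 0.8129·0.6157) = 1.4286/1.50050253, so the relative speed is 0.95208c.
γ for this relative speed: γ = 1/√(1 − 0.906456) = 3.2696.
Rocket A's interval is proper; time dilation gives Δt_B = γΔτ = 3.2696 × 376 days = 1229 days.

1229 days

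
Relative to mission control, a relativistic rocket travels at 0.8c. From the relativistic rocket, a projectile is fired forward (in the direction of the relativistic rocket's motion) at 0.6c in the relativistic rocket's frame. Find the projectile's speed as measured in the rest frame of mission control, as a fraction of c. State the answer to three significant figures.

Relativistic velocity addition: u = (u' + v)/(1 + u'v/c²), with u' = 0.6c and v = 0.8c.
Numerator: 0.6 + 0.8 = 1.4. Denominator: 1 + (0.6)(0.8) = 1.48.
u = 1.4/1.48 = 0.94595, so the speed is 0.946c.

0.946c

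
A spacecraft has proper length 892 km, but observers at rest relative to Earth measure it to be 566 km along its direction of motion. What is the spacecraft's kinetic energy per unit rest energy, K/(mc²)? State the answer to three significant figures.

0.576

Length contraction gives γ = L₀/L = 892/566 = 1.57597.
K/(mc²) = γ − 1 = 1.57597 − 1 = 0.576.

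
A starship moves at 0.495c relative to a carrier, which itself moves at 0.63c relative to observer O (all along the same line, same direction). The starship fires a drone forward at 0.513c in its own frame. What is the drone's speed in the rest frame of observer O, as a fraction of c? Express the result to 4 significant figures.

0.9518c

First combine the drone and starship (S''→S'): u₁ = (0.513 + 0.495)/(1 + 0.513×0.495) = 1.008/1.253935 = 0.80387.
Then combine with the carrier (S'→S): u = (0.80387 + 0.63)/(1 + 0.80387×0.63) = 1.43387/1.5064381 = 0.95183.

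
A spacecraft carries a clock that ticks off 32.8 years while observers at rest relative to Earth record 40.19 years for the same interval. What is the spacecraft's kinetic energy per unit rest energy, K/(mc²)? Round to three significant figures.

0.225

From Δt = γΔτ: γ = 40.19/32.8 = 1.2253.
Since K = (γ−1)mc², K/(mc²) = 1.2253 − 1 = 0.225.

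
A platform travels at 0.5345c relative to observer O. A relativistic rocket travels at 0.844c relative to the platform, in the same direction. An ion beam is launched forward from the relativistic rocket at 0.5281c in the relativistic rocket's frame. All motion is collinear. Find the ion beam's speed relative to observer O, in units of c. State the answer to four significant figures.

Compose velocities in two stages. Stage 1 (into S'): u₁ = (0.5281+0.844)/(1+0.5281×0.844) = 0.94908.
Stage 2 (into S): u = (0.94908+0.5345)/(1+0.94908×0.5345) = 0.98427, so the speed is 0.9843c.

0.9843c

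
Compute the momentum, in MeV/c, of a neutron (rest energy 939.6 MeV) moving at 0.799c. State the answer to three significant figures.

With β = 0.799, γ = 1/√(1 − 0.799²) = 1/√0.361599 = 1.663.
Momentum: p = γβ·mc = 1.663 × 0.799 × 939.6 MeV/c = 1250 MeV/c.

1250 MeV/c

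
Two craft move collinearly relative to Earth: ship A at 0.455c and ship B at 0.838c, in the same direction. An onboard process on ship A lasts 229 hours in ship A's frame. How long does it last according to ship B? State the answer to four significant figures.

Transform ship A's velocity into ship B's frame: (0.455 − 0.838)/(1 − 0.455·0.838) = −0.383/0.61871, so the relative speed is 0.61903c.
At |u| = 0.61903c, γ = (1 − 0.383198)^(−1/2) = 1.2733.
Ship A's interval is proper; time dilation gives Δt_B = γΔτ = 1.2733 × 229 hours = 291.6 hours.

291.6 hours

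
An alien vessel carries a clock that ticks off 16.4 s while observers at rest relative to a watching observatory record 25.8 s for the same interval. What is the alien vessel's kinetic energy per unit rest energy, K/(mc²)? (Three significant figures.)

0.573

From Δt = γΔτ: γ = 25.8/16.4 = 1.57317.
K/(mc²) = γ − 1 = 1.57317 − 1 = 0.573.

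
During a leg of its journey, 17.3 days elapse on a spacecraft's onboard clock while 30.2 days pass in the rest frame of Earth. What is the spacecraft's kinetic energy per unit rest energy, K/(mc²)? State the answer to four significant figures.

γ = Δt/Δτ = 30.2/17.3 = 1.74566.
K/(mc²) = γ − 1 = 1.74566 − 1 = 0.7457.

0.7457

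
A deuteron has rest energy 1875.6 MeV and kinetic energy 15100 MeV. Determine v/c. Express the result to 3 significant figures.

γ = 1 + K/(mc²) = 1 + 15100/1875.6 = 9.0508.
β = √(1 − 1/γ²) = √(1 − 0.0122075) = √0.9877925 = 0.994.

0.994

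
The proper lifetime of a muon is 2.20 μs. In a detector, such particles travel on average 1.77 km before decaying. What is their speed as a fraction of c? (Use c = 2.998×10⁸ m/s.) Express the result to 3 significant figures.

Lab distance = (lab lifetime)·v = γτ·βc, so βγ = d/(cτ) = 1770/(2.998×10⁸ × 2.200×10^-6) = 2.6836.
With βγ = 2.6836: γ² = 1 + (βγ)² = 8.20171, and β = (βγ)/γ = 2.6836/2.86386 = 0.937.

0.937c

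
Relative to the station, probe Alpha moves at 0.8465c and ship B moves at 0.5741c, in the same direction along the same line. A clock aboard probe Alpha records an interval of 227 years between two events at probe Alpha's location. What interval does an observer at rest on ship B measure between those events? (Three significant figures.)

Speed of probe Alpha in ship B's frame: u = (v_A − v_B)/(1 − v_A v_B/c²) = (0.8465 − 0.5741)/(1 − 0.8465×0.5741) = 0.2724/0.51402435 = 0.52994; |u| = 0.52994c.
γ for this relative speed: γ = 1/√(1 − 0.280836) = 1.1792.
Probe Alpha's interval is proper; time dilation gives Δt_B = γΔτ = 1.1792 × 227 years = 268 years.

268 years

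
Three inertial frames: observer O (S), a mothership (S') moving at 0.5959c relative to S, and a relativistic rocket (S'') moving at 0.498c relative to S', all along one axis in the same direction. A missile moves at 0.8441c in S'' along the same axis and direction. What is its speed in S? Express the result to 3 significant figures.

0.986c

Apply u = (u'+v)/(1+u'v) twice. Missile in the mothership frame: (0.8441+0.498)/(1+0.8441·0.498) = 1.3421/1.4203618 = 0.9449c.
That velocity, transformed to the rest frame of observer O: (0.9449+0.5959)/(1+0.9449·0.5959) = 1.5408/1.56306591 = 0.98575c.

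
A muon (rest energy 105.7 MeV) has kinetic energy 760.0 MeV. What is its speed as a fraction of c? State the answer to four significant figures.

0.9925c

γ = 1 + K/(mc²) = 1 + 760.0/105.7 = 8.1902.
β = √(1 − 1/γ²) = √(1 − 0.0149077) = √0.9850923 = 0.9925.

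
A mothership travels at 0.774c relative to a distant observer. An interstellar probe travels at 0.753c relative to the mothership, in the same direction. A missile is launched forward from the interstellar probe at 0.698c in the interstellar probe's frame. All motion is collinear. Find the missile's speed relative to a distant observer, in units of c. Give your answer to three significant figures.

Compose velocities in two stages. Stage 1 (into S'): u₁ = (0.698+0.753)/(1+0.698×0.753) = 0.9511.
Stage 2 (into S): u = (0.9511+0.774)/(1+0.9511×0.774) = 0.99363, so the speed is 0.994c.

0.994c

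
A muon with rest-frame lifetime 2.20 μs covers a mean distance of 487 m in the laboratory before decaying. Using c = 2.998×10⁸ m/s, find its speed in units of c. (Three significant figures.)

Let x = d/(cτ) = 487.0 m / (2.998×10⁸ m/s × 2.200×10^-6 s) = 0.73837. Since d = βγcτ, x = βγ = β/√(1−β²).
Solving: β² = x²/(1+x²) = 0.54519/1.54519 = 0.35283, so β = 0.594.

0.594c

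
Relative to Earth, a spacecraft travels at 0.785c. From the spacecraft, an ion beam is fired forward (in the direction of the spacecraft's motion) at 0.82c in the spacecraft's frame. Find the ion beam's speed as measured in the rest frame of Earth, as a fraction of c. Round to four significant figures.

0.9765c

In units of c, u = (u' + v)/(1 + u'v) with u' = 0.82 and v = 0.785.
Numerator: 0.82 + 0.785 = 1.605. Denominator: 1 + (0.82)(0.785) = 1.6437.
u = 1.605/1.6437 = 0.97646, so the speed is 0.9765c.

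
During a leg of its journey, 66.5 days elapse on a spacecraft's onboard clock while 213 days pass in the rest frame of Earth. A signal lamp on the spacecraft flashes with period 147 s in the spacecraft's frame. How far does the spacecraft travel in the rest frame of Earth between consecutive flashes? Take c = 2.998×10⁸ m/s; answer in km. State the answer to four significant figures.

1.341×10^8 km

γ = Δt/Δτ = 213/66.5 = 3.20301.
β = √(1 − 1/γ²) = 0.95001. Lab-frame period = γτ = 3.20301×147 s = 470.84 s. Distance = βc × γτ = 0.95001 × 2.998×10⁸ m/s × 470.84 s = 1.3410×10^11 m = 1.341×10^8 km.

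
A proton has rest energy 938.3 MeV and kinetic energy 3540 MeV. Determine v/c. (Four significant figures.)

0.9778

K = (γ−1)mc², so γ = 1 + 3540/938.3 = 4.7728.
Then v/c = √(1 − γ⁻²) = √(1 − 0.0438989) = √0.9561011 = 0.9778.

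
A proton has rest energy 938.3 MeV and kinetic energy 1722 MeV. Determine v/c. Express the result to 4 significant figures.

0.9357

K = (γ−1)mc², so γ = 1 + 1722/938.3 = 2.8352.
Then v/c = √(1 − γ⁻²) = √(1 − 0.124404) = √0.875596 = 0.9357.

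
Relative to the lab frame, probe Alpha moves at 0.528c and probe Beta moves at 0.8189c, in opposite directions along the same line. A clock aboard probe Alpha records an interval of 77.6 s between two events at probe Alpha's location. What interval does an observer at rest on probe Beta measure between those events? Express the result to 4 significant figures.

228.0 s

The velocity of probe Alpha relative to probe Beta is (0.528 + 0.8189)c / (1 + 0.528×0.8189) = 0.94032c; relative speed 0.94032c.
γ for this relative speed: γ = 1/√(1 − 0.884202) = 2.9387.
Probe Alpha's interval is proper; time dilation gives Δt_B = γΔτ = 2.9387 × 77.6 s = 228.0 s.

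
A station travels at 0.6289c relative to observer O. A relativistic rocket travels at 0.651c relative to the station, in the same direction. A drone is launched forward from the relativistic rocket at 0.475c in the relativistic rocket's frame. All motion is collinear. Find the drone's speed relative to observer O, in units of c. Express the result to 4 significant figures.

Apply u = (u'+v)/(1+u'v) twice. Drone in the station frame: (0.475+0.651)/(1+0.475·0.651) = 1.126/1.309225 = 0.86005c.
That velocity, transformed to the rest frame of observer O: (0.86005+0.6289)/(1+0.86005·0.6289) = 1.48895/1.540885445 = 0.9663c.

0.9663c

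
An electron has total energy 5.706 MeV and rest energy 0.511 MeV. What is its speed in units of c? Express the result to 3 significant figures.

γ = E/(mc²) = 5.706/0.511 = 11.166.
β = √(1 − 1/γ²) = √(1 − 0.00802056) = √0.99197944 = 0.996.

0.996c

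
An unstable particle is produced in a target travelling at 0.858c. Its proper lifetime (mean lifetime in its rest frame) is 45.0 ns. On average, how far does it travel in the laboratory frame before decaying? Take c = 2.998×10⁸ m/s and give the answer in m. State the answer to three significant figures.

With β = 0.858, γ = 1/√(1 − 0.858²) = 1/√0.263836 = 1.9469.
Lab-frame lifetime: Δt = γτ = 1.9469 × 45.0 ns = 87.611 ns.
Distance: d = vΔt = 0.858 × 2.998×10⁸ m/s × 8.7611×10^-8 s = 22.5 m.

22.5 m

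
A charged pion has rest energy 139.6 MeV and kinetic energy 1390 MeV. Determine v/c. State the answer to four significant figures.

γ = 1 + K/(mc²) = 1 + 1390/139.6 = 10.957.
β = √(1 − 1/γ²) = √(1 − 0.00832946) = √0.99167054 = 0.9958.

0.9958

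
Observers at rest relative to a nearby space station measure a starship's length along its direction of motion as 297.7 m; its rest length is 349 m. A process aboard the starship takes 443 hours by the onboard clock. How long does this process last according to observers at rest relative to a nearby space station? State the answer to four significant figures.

519.3 hours

γ = L₀/L = 349/297.7 = 1.17232.
Δt = γΔτ = 1.17232 × 443 = 519.3 hours.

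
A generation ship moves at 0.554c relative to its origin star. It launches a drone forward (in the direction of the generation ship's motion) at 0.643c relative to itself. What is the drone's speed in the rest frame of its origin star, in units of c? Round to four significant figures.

0.8826c

Relativistic velocity addition: u = (u' + v)/(1 + u'v/c²), with u' = 0.643c and v = 0.554c.
Numerator: 0.643 + 0.554 = 1.197. Denominator: 1 + (0.643)(0.554) = 1.356222.
u = 1.197/1.356222 = 0.8826, so the speed is 0.8826c.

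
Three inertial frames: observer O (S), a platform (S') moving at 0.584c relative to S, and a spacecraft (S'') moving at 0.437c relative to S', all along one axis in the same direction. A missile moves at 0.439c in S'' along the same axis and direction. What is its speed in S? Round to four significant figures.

0.9229c

First combine the missile and spacecraft (S''→S'): u₁ = (0.439 + 0.437)/(1 + 0.439×0.437) = 0.876/1.191843 = 0.735.
Then combine with the platform (S'→S): u = (0.735 + 0.584)/(1 + 0.735×0.584) = 1.319/1.42924 = 0.92287.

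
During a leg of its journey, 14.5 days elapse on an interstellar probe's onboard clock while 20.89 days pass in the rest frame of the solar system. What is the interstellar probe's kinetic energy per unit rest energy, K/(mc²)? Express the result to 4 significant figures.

From Δt = γΔτ: γ = 20.89/14.5 = 1.44069.
K/(mc²) = γ − 1 = 1.44069 − 1 = 0.4407.

0.4407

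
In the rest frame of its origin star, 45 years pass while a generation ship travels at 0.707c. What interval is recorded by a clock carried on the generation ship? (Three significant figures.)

31.8 years

With β = 0.707, γ = 1/√(1 − 0.707²) = 1/√0.500151 = 1.414.
The generation ship's clock runs slow as seen from its origin star, so Δτ = Δt/γ = 45/1.414 = 31.8 years.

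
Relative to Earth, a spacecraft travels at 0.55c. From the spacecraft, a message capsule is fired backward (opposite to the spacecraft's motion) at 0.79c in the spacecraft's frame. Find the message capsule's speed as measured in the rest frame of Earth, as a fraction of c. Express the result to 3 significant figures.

0.424c

Relativistic velocity addition: u = (u' + v)/(1 + u'v/c²), with u' = −0.79c and v = 0.55c.
Numerator: −0.79 + 0.55 = −0.24. Denominator: 1 + (−0.79)(0.55) = 0.5655.
u = −0.24/0.5655 = −0.4244, so the speed is 0.424c.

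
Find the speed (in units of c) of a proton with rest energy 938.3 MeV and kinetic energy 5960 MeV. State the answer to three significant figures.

0.991c

γ = 1 + K/(mc²) = 1 + 5960/938.3 = 7.3519.
β = √(1 − 1/γ²) = √(1 − 0.0185012) = √0.9814988 = 0.991.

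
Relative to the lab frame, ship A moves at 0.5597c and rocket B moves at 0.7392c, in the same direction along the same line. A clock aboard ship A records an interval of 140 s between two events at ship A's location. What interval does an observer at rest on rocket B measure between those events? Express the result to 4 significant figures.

147.1 s

Speed of ship A in rocket B's frame: u = (v_A − v_B)/(1 − v_A v_B/c²) = (0.5597 − 0.7392)/(1 − 0.5597×0.7392) = −0.1795/0.58626976 = −0.30617; |u| = 0.30617c.
γ for this relative speed: γ = 1/√(1 − 0.0937401) = 1.0504.
Ship A's interval is proper; time dilation gives Δt_B = γΔτ = 1.0504 × 140 s = 147.1 s.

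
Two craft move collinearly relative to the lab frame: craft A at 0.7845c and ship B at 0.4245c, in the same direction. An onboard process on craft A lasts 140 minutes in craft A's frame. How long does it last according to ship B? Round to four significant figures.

The velocity of craft A relative to ship B is (0.7845 − 0.4245)c / (1 − 0.7845×0.4245) = 0.53975c; relative speed 0.53975c.
At |u| = 0.53975c, γ = (1 − 0.29133)^(−1/2) = 1.1879.
The clock on craft A records proper time, so ship B measures Δt = γΔτ = 1.1879 × 140 = 166.3 minutes.

166.3 minutes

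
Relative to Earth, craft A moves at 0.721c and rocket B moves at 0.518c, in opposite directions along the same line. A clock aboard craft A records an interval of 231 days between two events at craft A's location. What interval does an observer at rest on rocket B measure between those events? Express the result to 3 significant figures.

535 days

Speed of craft A in rocket B's frame: u = (v_A + v_B)/(1 + v_A v_B/c²) = (0.721 + 0.518)/(1 + 0.721×0.518) = 1.239/1.373478 = 0.90209; |u| = 0.90209c.
At |u| = 0.90209c, γ = (1 − 0.813766)^(−1/2) = 2.3172.
Craft A's interval is proper; time dilation gives Δt_B = γΔτ = 2.3172 × 231 days = 535 days.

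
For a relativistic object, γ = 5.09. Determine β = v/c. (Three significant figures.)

0.981

β = √(1 − 1/γ²) = √(1 − 1/25.9081) = √0.961402 = 0.981.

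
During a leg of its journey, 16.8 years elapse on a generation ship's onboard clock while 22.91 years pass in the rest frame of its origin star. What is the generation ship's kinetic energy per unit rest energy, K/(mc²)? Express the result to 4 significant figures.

0.3637

From Δt = γΔτ: γ = 22.91/16.8 = 1.36369.
K/(mc²) = γ − 1 = 1.36369 − 1 = 0.3637.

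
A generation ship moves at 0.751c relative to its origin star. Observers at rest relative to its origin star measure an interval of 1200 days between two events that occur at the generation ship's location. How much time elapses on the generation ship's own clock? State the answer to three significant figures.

With β = 0.751, γ = 1/√(1 − 0.751²) = 1/√0.435999 = 1.5145.
The generation ship's clock runs slow as seen from its origin star, so Δτ = Δt/γ = 1200/1.5145 = 792 days.

792 days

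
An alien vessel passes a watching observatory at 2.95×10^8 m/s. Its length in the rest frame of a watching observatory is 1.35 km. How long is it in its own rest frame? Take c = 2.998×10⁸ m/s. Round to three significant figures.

β = v/c = (2.95×10^8 m/s)/(2.998×10⁸ m/s) = 0.983989.
With β = 0.983989, γ = 1/√(1 − 0.983989²) = 1/√0.03176565 = 5.6108.
Proper length: L₀ = γ·L = 5.6108 × 1.35 = 7.57 km.

7.57 km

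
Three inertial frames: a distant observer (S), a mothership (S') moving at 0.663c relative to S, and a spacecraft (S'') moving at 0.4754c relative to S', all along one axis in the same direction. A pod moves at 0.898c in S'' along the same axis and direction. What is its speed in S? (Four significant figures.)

First combine the pod and spacecraft (S''→S'): u₁ = (0.898 + 0.4754)/(1 + 0.898×0.4754) = 1.3734/1.4269092 = 0.9625.
Then combine with the mothership (S'→S): u = (0.9625 + 0.663)/(1 + 0.9625×0.663) = 1.6255/1.6381375 = 0.99229.

0.9923c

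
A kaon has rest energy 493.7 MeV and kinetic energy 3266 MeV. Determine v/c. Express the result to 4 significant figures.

γ = 1 + K/(mc²) = 1 + 3266/493.7 = 7.6154.
β = √(1 − 1/γ²) = √(1 − 0.0172431) = √0.9827569 = 0.9913.

0.9913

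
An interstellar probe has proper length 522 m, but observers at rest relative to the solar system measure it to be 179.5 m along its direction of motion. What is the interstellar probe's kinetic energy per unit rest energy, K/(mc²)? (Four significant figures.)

From L = L₀/γ: γ = 522/179.5 = 2.90808.
K/(mc²) = γ − 1 = 2.90808 − 1 = 1.908.

1.908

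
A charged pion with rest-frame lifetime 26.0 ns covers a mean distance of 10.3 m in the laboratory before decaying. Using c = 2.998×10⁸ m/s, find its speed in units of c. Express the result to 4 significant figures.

Let x = d/(cτ) = 10.30 m / (2.998×10⁸ m/s × 2.600×10^-8 s) = 1.3214. Since d = βγcτ, x = βγ = β/√(1−β²).
Solving: β² = x²/(1+x²) = 1.7461/2.7461 = 0.635847, so β = 0.7974.

0.7974c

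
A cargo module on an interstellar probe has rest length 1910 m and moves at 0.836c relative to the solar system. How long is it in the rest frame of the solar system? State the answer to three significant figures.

γ = 1/√(1 − β²) = 1/√(1 − 0.698896) = 1/√0.301104 = 1/0.548729 = 1.8224.
Length contraction: L = L₀/γ = 1910/1.8224 = 1050 m.

1050 m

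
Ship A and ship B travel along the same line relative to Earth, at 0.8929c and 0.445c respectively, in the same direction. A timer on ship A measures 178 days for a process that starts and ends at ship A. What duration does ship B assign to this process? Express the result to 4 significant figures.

The velocity of ship A relative to ship B is (0.8929 − 0.445)c / (1 − 0.8929×0.445) = 0.74321c; relative speed 0.74321c.
γ for this relative speed: γ = 1/√(1 − 0.552361) = 1.4946.
The clock on ship A records proper time, so ship B measures Δt = γΔτ = 1.4946 × 178 = 266.0 days.

266.0 days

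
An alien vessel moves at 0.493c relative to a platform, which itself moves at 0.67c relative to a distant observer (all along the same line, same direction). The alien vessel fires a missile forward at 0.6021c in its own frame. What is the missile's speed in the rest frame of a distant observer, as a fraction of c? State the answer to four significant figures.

0.9672c

Compose velocities in two stages. Stage 1 (into S'): u₁ = (0.6021+0.493)/(1+0.6021×0.493) = 0.84444.
Stage 2 (into S): u = (0.84444+0.67)/(1+0.84444×0.67) = 0.96721, so the speed is 0.9672c.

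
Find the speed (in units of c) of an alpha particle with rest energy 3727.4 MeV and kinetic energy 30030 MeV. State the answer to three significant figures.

0.994c

K = (γ−1)mc², so γ = 1 + 30030/3727.4 = 9.0566.
Then v/c = √(1 − γ⁻²) = √(1 − 0.0121919) = √0.9878081 = 0.994.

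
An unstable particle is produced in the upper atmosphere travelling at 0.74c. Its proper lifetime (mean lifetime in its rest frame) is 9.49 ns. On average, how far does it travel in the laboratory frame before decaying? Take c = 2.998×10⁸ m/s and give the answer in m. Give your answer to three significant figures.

γ = 1/√(1 − β²) = 1/√(1 − 0.5476) = 1/√0.4524 = 1/0.672607 = 1.4868.
Lab-frame lifetime: Δt = γτ = 1.4868 × 9.49 ns = 14.11 ns.
Distance: d = vΔt = 0.74 × 2.998×10⁸ m/s × 1.4110×10^-8 s = 3.13 m.

3.13 m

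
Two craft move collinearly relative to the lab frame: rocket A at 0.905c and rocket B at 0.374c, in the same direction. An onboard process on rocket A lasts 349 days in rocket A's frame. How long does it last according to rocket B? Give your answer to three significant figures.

Transform rocket A's velocity into rocket B's frame: (0.905 − 0.374)/(1 − 0.905·0.374) = 0.531/0.66153, so the relative speed is 0.80268c.
At |u| = 0.80268c, γ = (1 − 0.644295)^(−1/2) = 1.6767.
The clock on rocket A records proper time, so rocket B measures Δt = γΔτ = 1.6767 × 349 = 585 days.

585 days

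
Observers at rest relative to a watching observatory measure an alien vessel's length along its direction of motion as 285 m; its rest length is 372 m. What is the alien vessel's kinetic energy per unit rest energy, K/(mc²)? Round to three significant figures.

γ = L₀/L = 372/285 = 1.30526.
Since K = (γ−1)mc², K/(mc²) = 1.30526 − 1 = 0.305.

0.305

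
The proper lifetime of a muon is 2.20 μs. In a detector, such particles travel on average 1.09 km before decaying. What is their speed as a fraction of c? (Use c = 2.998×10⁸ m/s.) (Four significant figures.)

Lab distance = (lab lifetime)·v = γτ·βc, so βγ = d/(cτ) = 1090/(2.998×10⁸ × 2.200×10^-6) = 1.6526.
With βγ = 1.6526: γ² = 1 + (βγ)² = 3.73109, and β = (βγ)/γ = 1.6526/1.9316 = 0.8556.

0.8556c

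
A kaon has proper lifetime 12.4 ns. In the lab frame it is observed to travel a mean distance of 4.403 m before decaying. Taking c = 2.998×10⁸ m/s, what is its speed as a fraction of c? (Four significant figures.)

Lab distance = (lab lifetime)·v = γτ·βc, so βγ = d/(cτ) = 4.403/(2.998×10⁸ × 1.240×10^-8) = 1.1844.
With βγ = 1.1844: γ² = 1 + (βγ)² = 2.4028, and β = (βγ)/γ = 1.1844/1.5501 = 0.7641.

0.7641c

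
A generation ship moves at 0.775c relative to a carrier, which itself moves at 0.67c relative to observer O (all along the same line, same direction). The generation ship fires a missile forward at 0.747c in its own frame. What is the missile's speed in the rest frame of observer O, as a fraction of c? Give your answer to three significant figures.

Apply u = (u'+v)/(1+u'v) twice. Missile in the carrier frame: (0.747+0.775)/(1+0.747·0.775) = 1.522/1.578925 = 0.96395c.
That velocity, transformed to the rest frame of observer O: (0.96395+0.67)/(1+0.96395·0.67) = 1.63395/1.6458465 = 0.99277c.

0.993c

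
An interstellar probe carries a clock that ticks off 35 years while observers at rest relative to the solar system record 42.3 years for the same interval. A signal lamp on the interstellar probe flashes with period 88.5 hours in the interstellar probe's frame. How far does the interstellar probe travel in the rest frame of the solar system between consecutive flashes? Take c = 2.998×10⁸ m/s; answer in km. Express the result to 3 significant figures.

From Δt = γΔτ: γ = 42.3/35 = 1.20857.
β = √(1 − 1/γ²) = 0.56158. Lab-frame period = γτ = 1.20857×88.5 hours = 106.96 hours. Distance = βc × γτ = 0.56158 × 2.998×10⁸ m/s × 385056 s = 6.4829×10^13 m = 6.48×10^10 km.

6.48×10^10 km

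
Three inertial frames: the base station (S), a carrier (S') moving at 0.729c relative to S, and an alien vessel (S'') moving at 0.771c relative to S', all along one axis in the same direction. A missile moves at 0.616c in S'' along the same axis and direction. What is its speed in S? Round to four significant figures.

Apply u = (u'+v)/(1+u'v) twice. Missile in the carrier frame: (0.616+0.771)/(1+0.616·0.771) = 1.387/1.474936 = 0.94038c.
That velocity, transformed to the rest frame of the base station: (0.94038+0.729)/(1+0.94038·0.729) = 1.66938/1.68553702 = 0.99041c.

0.9904c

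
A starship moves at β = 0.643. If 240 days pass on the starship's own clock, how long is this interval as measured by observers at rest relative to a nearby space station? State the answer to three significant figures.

β² = 0.413449, so γ = 1/√0.586551 = 1.3057.
The onboard clock measures proper time, so the interval in the rest frame of a nearby space station is dilated: Δt = γ·Δτ = 1.3057 × 240 days = 313 days.

313 days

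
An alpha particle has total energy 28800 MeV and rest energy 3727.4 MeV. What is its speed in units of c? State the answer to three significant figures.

0.992c

Total energy E = γmc² gives γ = 28800/3727.4 = 7.7266.
Hence β = √(1 − 1/γ²) = √(1 − 0.0167503) = √0.9832497 = 0.992.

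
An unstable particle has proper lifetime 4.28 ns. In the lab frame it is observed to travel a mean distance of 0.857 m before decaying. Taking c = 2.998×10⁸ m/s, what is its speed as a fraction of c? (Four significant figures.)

Let x = d/(cτ) = 0.8570 m / (2.998×10⁸ m/s × 4.280×10^-9 s) = 0.66789. Since d = βγcτ, x = βγ = β/√(1−β²).
Solving: β² = x²/(1+x²) = 0.446077/1.446077 = 0.308474, so β = 0.5554.

0.5554c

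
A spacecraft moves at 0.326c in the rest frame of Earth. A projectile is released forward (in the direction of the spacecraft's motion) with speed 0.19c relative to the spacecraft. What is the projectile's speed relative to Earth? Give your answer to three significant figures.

In units of c, u = (u' + v)/(1 + u'v) with u' = 0.19 and v = 0.326.
Numerator: 0.19 + 0.326 = 0.516. Denominator: 1 + (0.19)(0.326) = 1.06194.
u = 0.516/1.06194 = 0.4859, so the speed is 0.486c.

0.486c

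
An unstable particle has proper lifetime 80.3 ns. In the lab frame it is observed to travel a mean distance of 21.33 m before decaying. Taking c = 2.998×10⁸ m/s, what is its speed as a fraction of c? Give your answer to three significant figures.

0.663c

Lab distance = (lab lifetime)·v = γτ·βc, so βγ = d/(cτ) = 21.33/(2.998×10⁸ × 8.030×10^-8) = 0.88602.
With βγ = 0.88602: γ² = 1 + (βγ)² = 1.785031, and β = (βγ)/γ = 0.88602/1.33605 = 0.663.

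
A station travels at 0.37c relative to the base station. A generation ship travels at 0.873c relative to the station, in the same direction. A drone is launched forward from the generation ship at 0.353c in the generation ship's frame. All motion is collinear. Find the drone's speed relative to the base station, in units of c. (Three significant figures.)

First combine the drone and generation ship (S''→S'): u₁ = (0.353 + 0.873)/(1 + 0.353×0.873) = 1.226/1.308169 = 0.93719.
Then combine with the station (S'→S): u = (0.93719 + 0.37)/(1 + 0.93719×0.37) = 1.30719/1.3467603 = 0.97062.

0.971c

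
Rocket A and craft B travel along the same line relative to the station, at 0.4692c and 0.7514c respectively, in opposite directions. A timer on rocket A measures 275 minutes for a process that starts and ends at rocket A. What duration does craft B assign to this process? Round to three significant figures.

Transform rocket A's velocity into craft B's frame: (0.4692 + 0.7514)/(1 + 0.4692·0.7514) = 1.2206/1.35255688, so the relative speed is 0.90244c.
At |u| = 0.90244c, γ = (1 − 0.814398)^(−1/2) = 2.3212.
Rocket A's interval is proper; time dilation gives Δt_B = γΔτ = 2.3212 × 275 minutes = 638 minutes.

638 minutes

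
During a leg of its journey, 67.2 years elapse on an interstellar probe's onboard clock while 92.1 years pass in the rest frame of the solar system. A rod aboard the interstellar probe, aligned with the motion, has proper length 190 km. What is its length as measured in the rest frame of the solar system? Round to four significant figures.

From Δt = γΔτ: γ = 92.1/67.2 = 1.37054.
The rod contracts by the same γ: 190 km / 1.37054 = 138.6 km.

138.6 km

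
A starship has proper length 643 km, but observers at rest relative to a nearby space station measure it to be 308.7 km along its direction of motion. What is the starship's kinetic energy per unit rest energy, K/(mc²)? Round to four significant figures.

1.083

Length contraction gives γ = L₀/L = 643/308.7 = 2.08293.
K/(mc²) = γ − 1 = 2.08293 − 1 = 1.083.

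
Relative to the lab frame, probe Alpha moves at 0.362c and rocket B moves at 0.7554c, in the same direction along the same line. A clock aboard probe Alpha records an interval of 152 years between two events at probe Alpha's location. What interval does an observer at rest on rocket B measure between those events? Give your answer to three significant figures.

181 years

The velocity of probe Alpha relative to rocket B is (0.362 − 0.7554)c / (1 − 0.362×0.7554) = −0.54147c; relative speed 0.54147c.
γ for this relative speed: γ = 1/√(1 − 0.29319) = 1.1895.
Probe Alpha's interval is proper; time dilation gives Δt_B = γΔτ = 1.1895 × 152 years = 181 years.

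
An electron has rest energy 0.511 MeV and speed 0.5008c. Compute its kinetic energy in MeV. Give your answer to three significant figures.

Lorentz factor: γ = (1 − 0.25080064)^(−1/2) = 1.15532.
Kinetic energy: K = (γ − 1)mc² = (1.15532 − 1) × 0.511 MeV = 0.15532 × 0.511 = 0.0794 MeV.

0.0794 MeV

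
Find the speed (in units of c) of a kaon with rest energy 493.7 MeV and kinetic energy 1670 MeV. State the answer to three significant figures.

γ = 1 + K/(mc²) = 1 + 1670/493.7 = 4.3826.
β = √(1 − 1/γ²) = √(1 − 0.0520639) = √0.9479361 = 0.974.

0.974c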